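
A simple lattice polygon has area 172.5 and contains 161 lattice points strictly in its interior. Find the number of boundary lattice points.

Pick's theorem gives A = I + B/2 − 1, so B = 2(A − I + 1) = 2(172.5 − 161 + 1) = 25.

25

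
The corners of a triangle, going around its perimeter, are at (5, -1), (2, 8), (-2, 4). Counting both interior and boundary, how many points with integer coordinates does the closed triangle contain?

29

By the shoelace formula, twice the signed area is |[5·8 − 2·(-1)] + [2·4 − (-2)·8] + [(-2)·(-1) − 5·4]| = 48, so the area is 24.
The number of boundary lattice points is Σ gcd(|Δx|,|Δy|) = gcd(3,9) + gcd(4,4) + gcd(7,5) = 3+4+1 = 8.
Pick's theorem gives I = A − B/2 + 1 = 24 − 8/2 + 1 = 21, so the closed region contains I + B = 21 + 8 = 29 lattice points.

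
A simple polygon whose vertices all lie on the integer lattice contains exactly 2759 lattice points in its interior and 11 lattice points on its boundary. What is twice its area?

5527

By Pick's theorem, A = I + B/2 − 1 = 2759 + 11/2 − 1 = 5527/2.
Hence 2A = 5527.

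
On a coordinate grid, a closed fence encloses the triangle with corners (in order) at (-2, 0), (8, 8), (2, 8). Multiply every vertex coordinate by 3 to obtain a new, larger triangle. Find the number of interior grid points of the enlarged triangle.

Using the shoelace formula, 2A = |((-2)·8 − 8·0) + (8·8 − 2·8) + (2·0 − (-2)·8)| = 48, so the area is 24.
Along each edge there are gcd(|Δx|,|Δy|)+1 lattice points, so counting each shared vertex once the boundary has gcd(10,8) + gcd(6,0) + gcd(4,8) = 2+6+4 = 12.
Scaling by 3 multiplies the area by 3² = 9 (so the new area is 216) and multiplies the boundary lattice-point count by 3, giving 36.
By Pick's theorem, the interior count of the dilated polygon is 216 − 36/2 + 1 = 199.

199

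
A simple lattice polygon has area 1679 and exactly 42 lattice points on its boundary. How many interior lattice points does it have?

Pick's theorem A = I + B/2 − 1 rearranges to I = A − B/2 + 1 = 1679 − 42/2 + 1 = 1659.

1659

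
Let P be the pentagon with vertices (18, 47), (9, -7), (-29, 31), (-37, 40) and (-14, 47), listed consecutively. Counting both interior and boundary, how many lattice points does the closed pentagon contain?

1626

Using the shoelace formula, 2A = |[18·(-7) − 9·47] + [9·31 − (-29)·(-7)] + [(-29)·40 − (-37)·31] + [(-37)·47 − (-14)·40] + [(-14)·47 − 18·47]| = 3169, so the area is 1584.5.
Summing gcd(|Δx|,|Δy|) over the edges gives the boundary count: gcd(9,54) + gcd(38,38) + gcd(8,9) + gcd(23,7) + gcd(32,0) = 9+38+1+1+32 = 81.
Pick's theorem gives I = A − B/2 + 1 = 1584.5 − 81/2 + 1 = 1545, so the closed region contains I + B = 1545 + 81 = 1626 lattice points.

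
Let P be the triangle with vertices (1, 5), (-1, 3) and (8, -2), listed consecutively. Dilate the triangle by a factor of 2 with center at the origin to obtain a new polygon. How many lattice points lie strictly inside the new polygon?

47

Using the shoelace formula, 2A = |[1·3 − (-1)·5] + [(-1)·(-2) − 8·3] + [8·5 − 1·(-2)]| = 28, so the area is 14.
The number of boundary lattice points is Σ gcd(|Δx|,|Δy|) = gcd(2,2) + gcd(9,5) + gcd(7,7) = 2+1+7 = 10.
Scaling by 2 multiplies the area by 2² = 4 (so the new area is 56) and multiplies the boundary lattice-point count by 2, giving 20.
By Pick's theorem, the interior count of the dilated polygon is 56 − 20/2 + 1 = 47.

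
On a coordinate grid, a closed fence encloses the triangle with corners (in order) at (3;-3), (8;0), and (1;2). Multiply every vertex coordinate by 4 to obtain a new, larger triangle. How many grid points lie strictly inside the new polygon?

Using the shoelace formula, 2A = |(3·0 − 8·(-3)) + (8·2 − 1·0) + (1·(-3) − 3·2)| = 31, so the area is 31/2.
Along each edge there are gcd(|Δx|,|Δy|)+1 lattice points, so counting each shared vertex once the boundary has gcd(5,3) + gcd(7,2) + gcd(2,5) = 1+1+1 = 3.
Scaling by 4 multiplies the area by 4² = 16 (so the new area is 248) and multiplies the boundary lattice-point count by 4, giving 12.
By Pick's theorem, the interior count of the dilated polygon is 248 − 12/2 + 1 = 243.

243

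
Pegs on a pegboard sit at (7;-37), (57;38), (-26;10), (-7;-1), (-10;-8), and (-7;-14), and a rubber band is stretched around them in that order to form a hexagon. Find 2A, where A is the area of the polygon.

The shoelace formula gives twice the area as |(7·38 − 57·(-37)) + (57·10 − (-26)·38) + ((-26)·(-1) − (-7)·10) + ((-7)·(-8) − (-10)·(-1)) + ((-10)·(-14) − (-7)·(-8)) + ((-7)·(-37) − 7·(-14))| = 4516, so the area is 2258.

4516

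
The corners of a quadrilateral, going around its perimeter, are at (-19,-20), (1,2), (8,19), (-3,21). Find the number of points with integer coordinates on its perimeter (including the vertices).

Along each edge there are gcd(|Δx|,|Δy|)+1 lattice points, so counting each shared vertex once the boundary has gcd(20,22) + gcd(7,17) + gcd(11,2) + gcd(16,41) = 2+1+1+1 = 5.

5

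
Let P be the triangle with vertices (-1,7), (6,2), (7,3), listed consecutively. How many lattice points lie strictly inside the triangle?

4

By the shoelace formula, twice the signed area is |[(-1)·2 − 6·7] + [6·3 − 7·2] + [7·7 − (-1)·3]| = 12, so the area is 6.
Summing gcd(|Δx|,|Δy|) over the edges gives the boundary count: gcd(7,5) + gcd(1,1) + gcd(8,4) = 1+1+4 = 6.
Pick's theorem gives I = A − B/2 + 1 = 6 − 6/2 + 1 = 4.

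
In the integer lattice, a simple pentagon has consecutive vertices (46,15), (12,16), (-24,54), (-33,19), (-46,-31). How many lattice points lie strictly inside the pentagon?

Using the shoelace formula, 2A = |(46·16 − 12·15) + (12·54 − (-24)·16) + ((-24)·19 − (-33)·54) + ((-33)·(-31) − (-46)·19) + ((-46)·15 − 46·(-31))| = 5547, so the area is 2773.5.
Along each edge there are gcd(|Δx|,|Δy|)+1 lattice points, so counting each shared vertex once the boundary has gcd(34,1) + gcd(36,38) + gcd(9,35) + gcd(13,50) + gcd(92,46) = 1+2+1+1+46 = 51.
Pick's theorem gives I = A − B/2 + 1 = 2773.5 − 51/2 + 1 = 2749.

2749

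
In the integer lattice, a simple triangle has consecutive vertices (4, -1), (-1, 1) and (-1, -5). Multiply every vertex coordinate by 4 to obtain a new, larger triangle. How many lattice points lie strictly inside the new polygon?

225

The shoelace formula gives twice the area as |(4·1 − (-1)·(-1)) + ((-1)·(-5) − (-1)·1) + ((-1)·(-1) − 4·(-5))| = 30, so the area is 15.
Summing gcd(|Δx|,|Δy|) over the edges gives the boundary count: gcd(5,2) + gcd(0,6) + gcd(5,4) = 1+6+1 = 8.
Scaling by 4 multiplies the area by 4² = 16 (so the new area is 240) and multiplies the boundary lattice-point count by 4, giving 32.
By Pick's theorem, the interior count of the dilated polygon is 240 − 32/2 + 1 = 225.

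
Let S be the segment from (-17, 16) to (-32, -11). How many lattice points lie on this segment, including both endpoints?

The number of lattice points on a segment between lattice points is gcd(|Δx|,|Δy|) + 1 = gcd(15,27) + 1 = 3 + 1 = 4.

4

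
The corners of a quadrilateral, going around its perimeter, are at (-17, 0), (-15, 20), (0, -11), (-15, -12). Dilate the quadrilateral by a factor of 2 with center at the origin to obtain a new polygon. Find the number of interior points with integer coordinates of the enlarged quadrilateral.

1083

By the shoelace formula, twice the signed area is |[(-17)·20 − (-15)·0] + [(-15)·(-11) − 0·20] + [0·(-12) − (-15)·(-11)] + [(-15)·0 − (-17)·(-12)]| = 544, so the area is 272.
The number of boundary lattice points is Σ gcd(|Δx|,|Δy|) = gcd(2,20) + gcd(15,31) + gcd(15,1) + gcd(2,12) = 2+1+1+2 = 6.
Scaling by 2 multiplies the area by 2² = 4 (so the new area is 1088) and multiplies the boundary lattice-point count by 2, giving 12.
By Pick's theorem, the interior count of the dilated polygon is 1088 − 12/2 + 1 = 1083.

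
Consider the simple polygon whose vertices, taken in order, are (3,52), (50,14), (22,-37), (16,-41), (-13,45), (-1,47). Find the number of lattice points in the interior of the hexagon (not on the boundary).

Using the shoelace formula, 2A = |[3·14 − 50·52] + [50·(-37) − 22·14] + [22·(-41) − 16·(-37)] + [16·45 − (-13)·(-41)] + [(-13)·47 − (-1)·45] + [(-1)·52 − 3·47]| = 5598, so the area is 2799.
The number of boundary lattice points is Σ gcd(|Δx|,|Δy|) = gcd(47,38) + gcd(28,51) + gcd(6,4) + gcd(29,86) + gcd(12,2) + gcd(4,5) = 1+1+2+1+2+1 = 8.
By Pick's theorem A = I + B/2 − 1, so I = 2799 − 8/2 + 1 = 2796.

2796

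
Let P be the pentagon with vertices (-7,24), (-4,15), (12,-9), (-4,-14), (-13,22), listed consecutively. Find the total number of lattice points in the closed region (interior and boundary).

Using the shoelace formula, 2A = |((-7)·15 − (-4)·24) + ((-4)·(-9) − 12·15) + (12·(-14) − (-4)·(-9)) + ((-4)·22 − (-13)·(-14)) + ((-13)·24 − (-7)·22)| = 785, so the area is 392.5.
Summing gcd(|Δx|,|Δy|) over the edges gives the boundary count: gcd(3,9) + gcd(16,24) + gcd(16,5) + gcd(9,36) + gcd(6,2) = 3+8+1+9+2 = 23.
Pick's theorem gives I = A − B/2 + 1 = 392.5 − 23/2 + 1 = 382, so the closed region contains I + B = 382 + 23 = 405 lattice points.

405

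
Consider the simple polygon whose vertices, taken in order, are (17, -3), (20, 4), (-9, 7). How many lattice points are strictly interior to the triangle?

The shoelace formula gives twice the area as |[17·4 − 20·(-3)] + [20·7 − (-9)·4] + [(-9)·(-3) − 17·7]| = 212, so the area is 106.
Summing gcd(|Δx|,|Δy|) over the edges gives the boundary count: gcd(3,7) + gcd(29,3) + gcd(26,10) = 1+1+2 = 4.
Pick's theorem gives I = A − B/2 + 1 = 106 − 4/2 + 1 = 105.

105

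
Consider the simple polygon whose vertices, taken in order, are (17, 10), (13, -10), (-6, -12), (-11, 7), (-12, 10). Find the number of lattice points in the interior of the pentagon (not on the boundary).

486

Using the shoelace formula, 2A = |[17·(-10) − 13·10] + [13·(-12) − (-6)·(-10)] + [(-6)·7 − (-11)·(-12)] + [(-11)·10 − (-12)·7] + [(-12)·10 − 17·10]| = 1006, so the area is 503.
Summing gcd(|Δx|,|Δy|) over the edges gives the boundary count: gcd(4,20) + gcd(19,2) + gcd(5,19) + gcd(1,3) + gcd(29,0) = 4+1+1+1+29 = 36.
Pick's theorem gives I = A − B/2 + 1 = 503 − 36/2 + 1 = 486.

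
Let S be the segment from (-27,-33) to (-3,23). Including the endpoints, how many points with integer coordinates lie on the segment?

9

The number of lattice points on a segment between lattice points is gcd(|Δx|,|Δy|) + 1 = gcd(24,56) + 1 = 8 + 1 = 9.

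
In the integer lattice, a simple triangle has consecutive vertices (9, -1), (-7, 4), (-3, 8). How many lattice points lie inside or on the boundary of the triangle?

47

Using the shoelace formula, 2A = |[9·4 − (-7)·(-1)] + [(-7)·8 − (-3)·4] + [(-3)·(-1) − 9·8]| = 84, so the area is 42.
Along each edge there are gcd(|Δx|,|Δy|)+1 lattice points, so counting each shared vertex once the boundary has gcd(16,5) + gcd(4,4) + gcd(12,9) = 1+4+3 = 8.
Pick's theorem gives I = A − B/2 + 1 = 42 − 8/2 + 1 = 39, so the closed region contains I + B = 39 + 8 = 47 lattice points.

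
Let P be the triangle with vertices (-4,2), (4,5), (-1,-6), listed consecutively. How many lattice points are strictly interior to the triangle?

By the shoelace formula, twice the signed area is |[(-4)·5 − 4·2] + [4·(-6) − (-1)·5] + [(-1)·2 − (-4)·(-6)]| = 73, so the area is 36.5.
Summing gcd(|Δx|,|Δy|) over the edges gives the boundary count: gcd(8,3) + gcd(5,11) + gcd(3,8) = 1+1+1 = 3.
By Pick's theorem A = I + B/2 − 1, so I = 36.5 − 3/2 + 1 = 36.

36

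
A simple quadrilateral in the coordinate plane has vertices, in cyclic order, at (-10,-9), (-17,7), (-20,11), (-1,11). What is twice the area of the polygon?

Using the shoelace formula, 2A = |((-10)·7 − (-17)·(-9)) + ((-17)·11 − (-20)·7) + ((-20)·11 − (-1)·11) + ((-1)·(-9) − (-10)·11)| = 360, so the area is 180.

360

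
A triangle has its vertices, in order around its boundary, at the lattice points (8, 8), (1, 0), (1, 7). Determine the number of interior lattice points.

21

Using the shoelace formula, 2A = |[8·0 − 1·8] + [1·7 − 1·0] + [1·8 − 8·7]| = 49, so the area is 49/2.
Along each edge there are gcd(|Δx|,|Δy|)+1 lattice points, so counting each shared vertex once the boundary has gcd(7,8) + gcd(0,7) + gcd(7,1) = 1+7+1 = 9.
Pick's theorem gives I = A − B/2 + 1 = 49/2 − 9/2 + 1 = 21.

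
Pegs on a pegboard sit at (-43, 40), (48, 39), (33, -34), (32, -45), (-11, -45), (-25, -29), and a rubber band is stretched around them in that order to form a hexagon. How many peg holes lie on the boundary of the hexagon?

51

Along each edge there are gcd(|Δx|,|Δy|)+1 lattice points, so counting each shared vertex once the boundary has gcd(91,1) + gcd(15,73) + gcd(1,11) + gcd(43,0) + gcd(14,16) + gcd(18,69) = 1+1+1+43+2+3 = 51.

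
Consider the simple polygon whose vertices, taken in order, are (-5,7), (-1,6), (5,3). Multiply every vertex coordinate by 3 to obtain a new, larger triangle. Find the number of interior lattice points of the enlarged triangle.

19

By the shoelace formula, twice the signed area is |((-5)·6 − (-1)·7) + ((-1)·3 − 5·6) + (5·7 − (-5)·3)| = 6, so the area is 3.
The number of boundary lattice points is Σ gcd(|Δx|,|Δy|) = gcd(4,1) + gcd(6,3) + gcd(10,4) = 1+3+2 = 6.
Scaling by 3 multiplies the area by 3² = 9 (so the new area is 27) and multiplies the boundary lattice-point count by 3, giving 18.
By Pick's theorem, the interior count of the dilated polygon is 27 − 18/2 + 1 = 19.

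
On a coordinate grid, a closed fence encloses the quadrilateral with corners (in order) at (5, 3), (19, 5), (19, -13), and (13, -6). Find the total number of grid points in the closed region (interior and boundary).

137

Using the shoelace formula, 2A = |(5·5 − 19·3) + (19·(-13) − 19·5) + (19·(-6) − 13·(-13)) + (13·3 − 5·(-6))| = 250, so the area is 125.
The number of boundary lattice points is Σ gcd(|Δx|,|Δy|) = gcd(14,2) + gcd(0,18) + gcd(6,7) + gcd(8,9) = 2+18+1+1 = 22.
Pick's theorem gives I = A − B/2 + 1 = 125 − 22/2 + 1 = 115, so the closed region contains I + B = 115 + 22 = 137 lattice points.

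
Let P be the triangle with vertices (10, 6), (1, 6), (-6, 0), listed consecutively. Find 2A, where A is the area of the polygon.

By the shoelace formula, twice the signed area is |[10·6 − 1·6] + [1·0 − (-6)·6] + [(-6)·6 − 10·0]| = 54, so the area is 27.

54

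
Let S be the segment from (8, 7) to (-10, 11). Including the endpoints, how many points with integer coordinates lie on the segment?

The number of lattice points on a segment between lattice points is gcd(|Δx|,|Δy|) + 1 = gcd(18,4) + 1 = 2 + 1 = 3.

3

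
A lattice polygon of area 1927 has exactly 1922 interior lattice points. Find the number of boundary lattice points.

12

Pick's theorem gives A = I + B/2 − 1, so B = 2(A − I + 1) = 2(1927 − 1922 + 1) = 12.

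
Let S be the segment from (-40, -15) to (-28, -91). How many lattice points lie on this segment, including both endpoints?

5

The number of lattice points on a segment between lattice points is gcd(|Δx|,|Δy|) + 1 = gcd(12,76) + 1 = 4 + 1 = 5.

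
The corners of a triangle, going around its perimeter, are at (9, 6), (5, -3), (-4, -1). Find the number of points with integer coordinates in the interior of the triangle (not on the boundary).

44

The shoelace formula gives twice the area as |[9·(-3) − 5·6] + [5·(-1) − (-4)·(-3)] + [(-4)·6 − 9·(-1)]| = 89, so the area is 44.5.
Along each edge there are gcd(|Δx|,|Δy|)+1 lattice points, so counting each shared vertex once the boundary has gcd(4,9) + gcd(9,2) + gcd(13,7) = 1+1+1 = 3.
By Pick's theorem A = I + B/2 − 1, so I = 44.5 − 3/2 + 1 = 44.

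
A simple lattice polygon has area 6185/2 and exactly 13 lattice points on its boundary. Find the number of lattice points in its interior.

3087

From Pick's theorem, I = A − B/2 + 1 = 6185/2 − 13/2 + 1 = 3087.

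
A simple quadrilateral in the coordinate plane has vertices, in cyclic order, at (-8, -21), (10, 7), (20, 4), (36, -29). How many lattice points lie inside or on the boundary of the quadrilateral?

Using the shoelace formula, 2A = |((-8)·7 − 10·(-21)) + (10·4 − 20·7) + (20·(-29) − 36·4) + (36·(-21) − (-8)·(-29))| = 1658, so the area is 829.
Along each edge there are gcd(|Δx|,|Δy|)+1 lattice points, so counting each shared vertex once the boundary has gcd(18,28) + gcd(10,3) + gcd(16,33) + gcd(44,8) = 2+1+1+4 = 8.
Pick's theorem gives I = A − B/2 + 1 = 829 − 8/2 + 1 = 826, so the closed region contains I + B = 826 + 8 = 834 lattice points.

834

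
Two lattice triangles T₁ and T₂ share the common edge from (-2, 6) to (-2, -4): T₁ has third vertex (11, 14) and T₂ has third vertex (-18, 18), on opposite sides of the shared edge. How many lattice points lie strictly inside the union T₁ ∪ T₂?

The union is the simple quadrilateral with vertices (-2, 6), (11, 14), (-2, -4), (-18, 18) in order.
By the shoelace formula, twice the signed area is |[(-2)·14 − 11·6] + [11·(-4) − (-2)·14] + [(-2)·18 − (-18)·(-4)] + [(-18)·6 − (-2)·18]| = 290, so the area is 145.
The number of boundary lattice points is Σ gcd(|Δx|,|Δy|) = gcd(13,8) + gcd(13,18) + gcd(16,22) + gcd(16,12) = 1+1+2+4 = 8.
By Pick's theorem I = A − B/2 + 1 = 145 − 8/2 + 1 = 142.

142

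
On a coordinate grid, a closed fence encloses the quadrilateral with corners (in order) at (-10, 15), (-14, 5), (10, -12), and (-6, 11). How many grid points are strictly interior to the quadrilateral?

165

By the shoelace formula, twice the signed area is |((-10)·5 − (-14)·15) + ((-14)·(-12) − 10·5) + (10·11 − (-6)·(-12)) + ((-6)·15 − (-10)·11)| = 336, so the area is 168.
Along each edge there are gcd(|Δx|,|Δy|)+1 lattice points, so counting each shared vertex once the boundary has gcd(4,10) + gcd(24,17) + gcd(16,23) + gcd(4,4) = 2+1+1+4 = 8.
By Pick's theorem A = I + B/2 − 1, so I = 168 − 8/2 + 1 = 165.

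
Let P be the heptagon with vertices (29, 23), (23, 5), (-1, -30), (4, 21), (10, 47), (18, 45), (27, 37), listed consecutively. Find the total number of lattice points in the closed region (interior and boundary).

1203

By the shoelace formula, twice the signed area is |(29·5 − 23·23) + (23·(-30) − (-1)·5) + ((-1)·21 − 4·(-30)) + (4·47 − 10·21) + (10·45 − 18·47) + (18·37 − 27·45) + (27·23 − 29·37)| = 2389, so the area is 2389/2.
Summing gcd(|Δx|,|Δy|) over the edges gives the boundary count: gcd(6,18) + gcd(24,35) + gcd(5,51) + gcd(6,26) + gcd(8,2) + gcd(9,8) + gcd(2,14) = 6+1+1+2+2+1+2 = 15.
Pick's theorem gives I = A − B/2 + 1 = 2389/2 − 15/2 + 1 = 1188, so the closed region contains I + B = 1188 + 15 = 1203 lattice points.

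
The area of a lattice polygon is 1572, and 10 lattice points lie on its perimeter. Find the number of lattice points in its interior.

Pick's theorem A = I + B/2 − 1 rearranges to I = A − B/2 + 1 = 1572 − 10/2 + 1 = 1568.

1568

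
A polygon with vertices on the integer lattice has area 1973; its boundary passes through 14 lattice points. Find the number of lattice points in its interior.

Pick's theorem A = I + B/2 − 1 rearranges to I = A − B/2 + 1 = 1973 − 14/2 + 1 = 1967.

1967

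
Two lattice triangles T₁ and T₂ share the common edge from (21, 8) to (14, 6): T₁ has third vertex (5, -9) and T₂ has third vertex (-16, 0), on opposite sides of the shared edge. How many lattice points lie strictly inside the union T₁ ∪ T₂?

48

The union is the simple quadrilateral with vertices (21, 8), (5, -9), (14, 6), (-16, 0) in order.
Using the shoelace formula, 2A = |(21·(-9) − 5·8) + (5·6 − 14·(-9)) + (14·0 − (-16)·6) + ((-16)·8 − 21·0)| = 105, so the area is 52.5.
Along each edge there are gcd(|Δx|,|Δy|)+1 lattice points, so counting each shared vertex once the boundary has gcd(16,17) + gcd(9,15) + gcd(30,6) + gcd(37,8) = 1+3+6+1 = 11.
By Pick's theorem I = A − B/2 + 1 = 52.5 − 11/2 + 1 = 48.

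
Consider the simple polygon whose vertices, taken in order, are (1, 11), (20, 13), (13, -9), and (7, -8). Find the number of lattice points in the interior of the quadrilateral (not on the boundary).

Using the shoelace formula, 2A = |(1·13 − 20·11) + (20·(-9) − 13·13) + (13·(-8) − 7·(-9)) + (7·11 − 1·(-8))| = 512, so the area is 256.
Along each edge there are gcd(|Δx|,|Δy|)+1 lattice points, so counting each shared vertex once the boundary has gcd(19,2) + gcd(7,22) + gcd(6,1) + gcd(6,19) = 1+1+1+1 = 4.
Pick's theorem gives I = A − B/2 + 1 = 256 − 4/2 + 1 = 255.

255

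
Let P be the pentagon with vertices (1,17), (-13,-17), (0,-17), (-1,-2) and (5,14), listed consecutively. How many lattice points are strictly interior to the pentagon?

By the shoelace formula, twice the signed area is |[1·(-17) − (-13)·17] + [(-13)·(-17) − 0·(-17)] + [0·(-2) − (-1)·(-17)] + [(-1)·14 − 5·(-2)] + [5·17 − 1·14]| = 475, so the area is 475/2.
The number of boundary lattice points is Σ gcd(|Δx|,|Δy|) = gcd(14,34) + gcd(13,0) + gcd(1,15) + gcd(6,16) + gcd(4,3) = 2+13+1+2+1 = 19.
Pick's theorem gives I = A − B/2 + 1 = 475/2 − 19/2 + 1 = 229.

229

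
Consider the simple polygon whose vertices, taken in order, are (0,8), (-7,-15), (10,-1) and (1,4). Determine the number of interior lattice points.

130

The shoelace formula gives twice the area as |[0·(-15) − (-7)·8] + [(-7)·(-1) − 10·(-15)] + [10·4 − 1·(-1)] + [1·8 − 0·4]| = 262, so the area is 131.
The number of boundary lattice points is Σ gcd(|Δx|,|Δy|) = gcd(7,23) + gcd(17,14) + gcd(9,5) + gcd(1,4) = 1+1+1+1 = 4.
By Pick's theorem A = I + B/2 − 1, so I = 131 − 4/2 + 1 = 130.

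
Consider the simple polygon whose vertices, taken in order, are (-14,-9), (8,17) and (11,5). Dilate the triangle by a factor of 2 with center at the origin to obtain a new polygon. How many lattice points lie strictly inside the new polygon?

The shoelace formula gives twice the area as |((-14)·17 − 8·(-9)) + (8·5 − 11·17) + (11·(-9) − (-14)·5)| = 342, so the area is 171.
The number of boundary lattice points is Σ gcd(|Δx|,|Δy|) = gcd(22,26) + gcd(3,12) + gcd(25,14) = 2+3+1 = 6.
Scaling by 2 multiplies the area by 2² = 4 (so the new area is 684) and multiplies the boundary lattice-point count by 2, giving 12.
By Pick's theorem, the interior count of the dilated polygon is 684 − 12/2 + 1 = 679.

679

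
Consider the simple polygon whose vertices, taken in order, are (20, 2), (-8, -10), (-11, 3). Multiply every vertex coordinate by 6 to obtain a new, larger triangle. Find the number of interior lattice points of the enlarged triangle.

Using the shoelace formula, 2A = |(20·(-10) − (-8)·2) + ((-8)·3 − (-11)·(-10)) + ((-11)·2 − 20·3)| = 400, so the area is 200.
Summing gcd(|Δx|,|Δy|) over the edges gives the boundary count: gcd(28,12) + gcd(3,13) + gcd(31,1) = 4+1+1 = 6.
Scaling by 6 multiplies the area by 6² = 36 (so the new area is 7200) and multiplies the boundary lattice-point count by 6, giving 36.
By Pick's theorem, the interior count of the dilated polygon is 7200 − 36/2 + 1 = 7183.

7183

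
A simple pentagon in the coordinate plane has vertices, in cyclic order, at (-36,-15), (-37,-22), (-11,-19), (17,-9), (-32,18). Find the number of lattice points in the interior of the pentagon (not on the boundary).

Using the shoelace formula, 2A = |[(-36)·(-22) − (-37)·(-15)] + [(-37)·(-19) − (-11)·(-22)] + [(-11)·(-9) − 17·(-19)] + [17·18 − (-32)·(-9)] + [(-32)·(-15) − (-36)·18]| = 2266, so the area is 1133.
The number of boundary lattice points is Σ gcd(|Δx|,|Δy|) = gcd(1,7) + gcd(26,3) + gcd(28,10) + gcd(49,27) + gcd(4,33) = 1+1+2+1+1 = 6.
By Pick's theorem A = I + B/2 − 1, so I = 1133 − 6/2 + 1 = 1131.

1131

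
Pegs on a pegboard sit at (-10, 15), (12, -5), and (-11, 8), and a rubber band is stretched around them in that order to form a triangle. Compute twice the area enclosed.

Using the shoelace formula, 2A = |((-10)·(-5) − 12·15) + (12·8 − (-11)·(-5)) + ((-11)·15 − (-10)·8)| = 174, so the area is 87.

174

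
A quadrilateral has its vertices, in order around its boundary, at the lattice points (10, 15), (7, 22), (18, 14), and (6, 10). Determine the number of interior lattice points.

Using the shoelace formula, 2A = |(10·22 − 7·15) + (7·14 − 18·22) + (18·10 − 6·14) + (6·15 − 10·10)| = 97, so the area is 48.5.
The number of boundary lattice points is Σ gcd(|Δx|,|Δy|) = gcd(3,7) + gcd(11,8) + gcd(12,4) + gcd(4,5) = 1+1+4+1 = 7.
Pick's theorem gives I = A − B/2 + 1 = 48.5 − 7/2 + 1 = 46.

46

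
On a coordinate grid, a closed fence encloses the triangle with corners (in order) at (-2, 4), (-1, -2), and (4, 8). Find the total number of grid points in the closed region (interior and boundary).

By the shoelace formula, twice the signed area is |[(-2)·(-2) − (-1)·4] + [(-1)·8 − 4·(-2)] + [4·4 − (-2)·8]| = 40, so the area is 20.
Summing gcd(|Δx|,|Δy|) over the edges gives the boundary count: gcd(1,6) + gcd(5,10) + gcd(6,4) = 1+5+2 = 8.
Pick's theorem gives I = A − B/2 + 1 = 20 − 8/2 + 1 = 17, so the closed region contains I + B = 17 + 8 = 25 lattice points.

25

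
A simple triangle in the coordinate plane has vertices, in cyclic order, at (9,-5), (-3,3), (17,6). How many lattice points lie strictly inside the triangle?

By the shoelace formula, twice the signed area is |(9·3 − (-3)·(-5)) + ((-3)·6 − 17·3) + (17·(-5) − 9·6)| = 196, so the area is 98.
Along each edge there are gcd(|Δx|,|Δy|)+1 lattice points, so counting each shared vertex once the boundary has gcd(12,8) + gcd(20,3) + gcd(8,11) = 4+1+1 = 6.
Pick's theorem gives I = A − B/2 + 1 = 98 − 6/2 + 1 = 96.

96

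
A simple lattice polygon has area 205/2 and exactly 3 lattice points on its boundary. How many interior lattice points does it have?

102

Pick's theorem A = I + B/2 − 1 rearranges to I = A − B/2 + 1 = 205/2 − 3/2 + 1 = 102.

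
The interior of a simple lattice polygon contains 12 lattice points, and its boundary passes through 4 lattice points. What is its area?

13

By Pick's theorem, A = I + B/2 − 1 = 12 + 4/2 − 1 = 13.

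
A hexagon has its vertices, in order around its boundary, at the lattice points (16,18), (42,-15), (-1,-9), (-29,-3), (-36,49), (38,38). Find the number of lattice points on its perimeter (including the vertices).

Summing gcd(|Δx|,|Δy|) over the edges gives the boundary count: gcd(26,33) + gcd(43,6) + gcd(28,6) + gcd(7,52) + gcd(74,11) + gcd(22,20) = 1+1+2+1+1+2 = 8.

8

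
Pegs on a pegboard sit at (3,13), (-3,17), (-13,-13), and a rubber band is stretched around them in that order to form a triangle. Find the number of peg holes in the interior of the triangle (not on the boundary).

104

The shoelace formula gives twice the area as |[3·17 − (-3)·13] + [(-3)·(-13) − (-13)·17] + [(-13)·13 − 3·(-13)]| = 220, so the area is 110.
Along each edge there are gcd(|Δx|,|Δy|)+1 lattice points, so counting each shared vertex once the boundary has gcd(6,4) + gcd(10,30) + gcd(16,26) = 2+10+2 = 14.
By Pick's theorem A = I + B/2 − 1, so I = 110 − 14/2 + 1 = 104.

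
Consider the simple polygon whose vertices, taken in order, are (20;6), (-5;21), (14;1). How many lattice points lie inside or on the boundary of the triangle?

The shoelace formula gives twice the area as |(20·21 − (-5)·6) + ((-5)·1 − 14·21) + (14·6 − 20·1)| = 215, so the area is 215/2.
Summing gcd(|Δx|,|Δy|) over the edges gives the boundary count: gcd(25,15) + gcd(19,20) + gcd(6,5) = 5+1+1 = 7.
Pick's theorem gives I = A − B/2 + 1 = 215/2 − 7/2 + 1 = 105, so the closed region contains I + B = 105 + 7 = 112 lattice points.

112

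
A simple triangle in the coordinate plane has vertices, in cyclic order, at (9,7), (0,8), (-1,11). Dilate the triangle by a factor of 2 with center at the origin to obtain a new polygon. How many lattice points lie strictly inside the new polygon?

49

Using the shoelace formula, 2A = |(9·8 − 0·7) + (0·11 − (-1)·8) + ((-1)·7 − 9·11)| = 26, so the area is 13.
Along each edge there are gcd(|Δx|,|Δy|)+1 lattice points, so counting each shared vertex once the boundary has gcd(9,1) + gcd(1,3) + gcd(10,4) = 1+1+2 = 4.
Scaling by 2 multiplies the area by 2² = 4 (so the new area is 52) and multiplies the boundary lattice-point count by 2, giving 8.
By Pick's theorem, the interior count of the dilated polygon is 52 − 8/2 + 1 = 49.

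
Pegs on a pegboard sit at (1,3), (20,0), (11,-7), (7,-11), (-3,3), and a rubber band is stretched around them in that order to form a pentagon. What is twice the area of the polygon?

296

By the shoelace formula, twice the signed area is |(1·0 − 20·3) + (20·(-7) − 11·0) + (11·(-11) − 7·(-7)) + (7·3 − (-3)·(-11)) + ((-3)·3 − 1·3)| = 296, so the area is 148.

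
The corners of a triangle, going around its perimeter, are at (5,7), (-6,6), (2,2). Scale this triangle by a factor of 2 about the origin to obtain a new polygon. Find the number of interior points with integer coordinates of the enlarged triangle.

99

Using the shoelace formula, 2A = |(5·6 − (-6)·7) + ((-6)·2 − 2·6) + (2·7 − 5·2)| = 52, so the area is 26.
Along each edge there are gcd(|Δx|,|Δy|)+1 lattice points, so counting each shared vertex once the boundary has gcd(11,1) + gcd(8,4) + gcd(3,5) = 1+4+1 = 6.
Scaling by 2 multiplies the area by 2² = 4 (so the new area is 104) and multiplies the boundary lattice-point count by 2, giving 12.
By Pick's theorem, the interior count of the dilated polygon is 104 − 12/2 + 1 = 99.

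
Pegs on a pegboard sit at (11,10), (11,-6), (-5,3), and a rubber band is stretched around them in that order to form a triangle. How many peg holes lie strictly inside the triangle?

120

Using the shoelace formula, 2A = |(11·(-6) − 11·10) + (11·3 − (-5)·(-6)) + ((-5)·10 − 11·3)| = 256, so the area is 128.
Summing gcd(|Δx|,|Δy|) over the edges gives the boundary count: gcd(0,16) + gcd(16,9) + gcd(16,7) = 16+1+1 = 18.
Pick's theorem gives I = A − B/2 + 1 = 128 − 18/2 + 1 = 120.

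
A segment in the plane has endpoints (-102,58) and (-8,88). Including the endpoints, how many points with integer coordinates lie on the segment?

3

The number of lattice points on a segment between lattice points is gcd(|Δx|,|Δy|) + 1 = gcd(94,30) + 1 = 2 + 1 = 3.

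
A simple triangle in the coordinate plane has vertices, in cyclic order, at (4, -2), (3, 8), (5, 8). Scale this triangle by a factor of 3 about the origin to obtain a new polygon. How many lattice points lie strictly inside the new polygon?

Using the shoelace formula, 2A = |(4·8 − 3·(-2)) + (3·8 − 5·8) + (5·(-2) − 4·8)| = 20, so the area is 10.
Summing gcd(|Δx|,|Δy|) over the edges gives the boundary count: gcd(1,10) + gcd(2,0) + gcd(1,10) = 1+2+1 = 4.
Scaling by 3 multiplies the area by 3² = 9 (so the new area is 90) and multiplies the boundary lattice-point count by 3, giving 12.
By Pick's theorem, the interior count of the dilated polygon is 90 − 12/2 + 1 = 85.

85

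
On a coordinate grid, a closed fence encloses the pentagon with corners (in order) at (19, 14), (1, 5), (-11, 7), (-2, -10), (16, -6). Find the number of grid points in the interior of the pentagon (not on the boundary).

382

The shoelace formula gives twice the area as |(19·5 − 1·14) + (1·7 − (-11)·5) + ((-11)·(-10) − (-2)·7) + ((-2)·(-6) − 16·(-10)) + (16·14 − 19·(-6))| = 777, so the area is 777/2.
Summing gcd(|Δx|,|Δy|) over the edges gives the boundary count: gcd(18,9) + gcd(12,2) + gcd(9,17) + gcd(18,4) + gcd(3,20) = 9+2+1+2+1 = 15.
By Pick's theorem A = I + B/2 − 1, so I = 777/2 − 15/2 + 1 = 382.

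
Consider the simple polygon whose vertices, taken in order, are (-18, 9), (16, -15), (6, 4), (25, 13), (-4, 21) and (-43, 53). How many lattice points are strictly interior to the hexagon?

1044

Using the shoelace formula, 2A = |[(-18)·(-15) − 16·9] + [16·4 − 6·(-15)] + [6·13 − 25·4] + [25·21 − (-4)·13] + [(-4)·53 − (-43)·21] + [(-43)·9 − (-18)·53]| = 2093, so the area is 2093/2.
Summing gcd(|Δx|,|Δy|) over the edges gives the boundary count: gcd(34,24) + gcd(10,19) + gcd(19,9) + gcd(29,8) + gcd(39,32) + gcd(25,44) = 2+1+1+1+1+1 = 7.
Pick's theorem gives I = A − B/2 + 1 = 2093/2 − 7/2 + 1 = 1044.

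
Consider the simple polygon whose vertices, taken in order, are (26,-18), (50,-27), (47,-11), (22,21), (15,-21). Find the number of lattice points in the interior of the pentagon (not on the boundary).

817

By the shoelace formula, twice the signed area is |[26·(-27) − 50·(-18)] + [50·(-11) − 47·(-27)] + [47·21 − 22·(-11)] + [22·(-21) − 15·21] + [15·(-18) − 26·(-21)]| = 1645, so the area is 822.5.
Along each edge there are gcd(|Δx|,|Δy|)+1 lattice points, so counting each shared vertex once the boundary has gcd(24,9) + gcd(3,16) + gcd(25,32) + gcd(7,42) + gcd(11,3) = 3+1+1+7+1 = 13.
By Pick's theorem A = I + B/2 − 1, so I = 822.5 − 13/2 + 1 = 817.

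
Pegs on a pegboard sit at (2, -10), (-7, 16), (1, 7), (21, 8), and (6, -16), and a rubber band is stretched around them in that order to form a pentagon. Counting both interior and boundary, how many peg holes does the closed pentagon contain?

By the shoelace formula, twice the signed area is |(2·16 − (-7)·(-10)) + ((-7)·7 − 1·16) + (1·8 − 21·7) + (21·(-16) − 6·8) + (6·(-10) − 2·(-16))| = 654, so the area is 327.
Along each edge there are gcd(|Δx|,|Δy|)+1 lattice points, so counting each shared vertex once the boundary has gcd(9,26) + gcd(8,9) + gcd(20,1) + gcd(15,24) + gcd(4,6) = 1+1+1+3+2 = 8.
Pick's theorem gives I = A − B/2 + 1 = 327 − 8/2 + 1 = 324, so the closed region contains I + B = 324 + 8 = 332 lattice points.

332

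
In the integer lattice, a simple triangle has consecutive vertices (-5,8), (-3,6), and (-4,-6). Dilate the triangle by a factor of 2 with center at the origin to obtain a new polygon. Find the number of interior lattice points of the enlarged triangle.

The shoelace formula gives twice the area as |[(-5)·6 − (-3)·8] + [(-3)·(-6) − (-4)·6] + [(-4)·8 − (-5)·(-6)]| = 26, so the area is 13.
Summing gcd(|Δx|,|Δy|) over the edges gives the boundary count: gcd(2,2) + gcd(1,12) + gcd(1,14) = 2+1+1 = 4.
Scaling by 2 multiplies the area by 2² = 4 (so the new area is 52) and multiplies the boundary lattice-point count by 2, giving 8.
By Pick's theorem, the interior count of the dilated polygon is 52 − 8/2 + 1 = 49.

49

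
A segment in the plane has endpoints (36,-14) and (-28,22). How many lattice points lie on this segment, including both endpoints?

5

The number of lattice points on a segment between lattice points is gcd(|Δx|,|Δy|) + 1 = gcd(64,36) + 1 = 4 + 1 = 5.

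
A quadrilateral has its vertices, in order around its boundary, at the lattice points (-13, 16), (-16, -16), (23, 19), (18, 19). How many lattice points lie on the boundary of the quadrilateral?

8

The number of boundary lattice points is Σ gcd(|Δx|,|Δy|) = gcd(3,32) + gcd(39,35) + gcd(5,0) + gcd(31,3) = 1+1+5+1 = 8.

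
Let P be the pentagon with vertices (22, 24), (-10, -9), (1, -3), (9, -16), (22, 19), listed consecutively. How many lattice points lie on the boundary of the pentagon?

Along each edge there are gcd(|Δx|,|Δy|)+1 lattice points, so counting each shared vertex once the boundary has gcd(32,33) + gcd(11,6) + gcd(8,13) + gcd(13,35) + gcd(0,5) = 1+1+1+1+5 = 9.

9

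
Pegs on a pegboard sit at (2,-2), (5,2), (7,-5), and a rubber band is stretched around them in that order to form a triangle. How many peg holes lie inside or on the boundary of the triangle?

17

The shoelace formula gives twice the area as |[2·2 − 5·(-2)] + [5·(-5) − 7·2] + [7·(-2) − 2·(-5)]| = 29, so the area is 29/2.
Summing gcd(|Δx|,|Δy|) over the edges gives the boundary count: gcd(3,4) + gcd(2,7) + gcd(5,3) = 1+1+1 = 3.
Pick's theorem gives I = A − B/2 + 1 = 29/2 − 3/2 + 1 = 14, so the closed region contains I + B = 14 + 3 = 17 lattice points.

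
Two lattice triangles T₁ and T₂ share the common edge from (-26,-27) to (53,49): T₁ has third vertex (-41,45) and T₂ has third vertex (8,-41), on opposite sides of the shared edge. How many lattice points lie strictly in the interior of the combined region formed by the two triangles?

5234

The union is the simple quadrilateral with vertices (-26,-27), (-41,45), (53,49), (8,-41) in order.
Using the shoelace formula, 2A = |[(-26)·45 − (-41)·(-27)] + [(-41)·49 − 53·45] + [53·(-41) − 8·49] + [8·(-27) − (-26)·(-41)]| = 10518, so the area is 5259.
Summing gcd(|Δx|,|Δy|) over the edges gives the boundary count: gcd(15,72) + gcd(94,4) + gcd(45,90) + gcd(34,14) = 3+2+45+2 = 52.
By Pick's theorem I = A − B/2 + 1 = 5259 − 52/2 + 1 = 5234.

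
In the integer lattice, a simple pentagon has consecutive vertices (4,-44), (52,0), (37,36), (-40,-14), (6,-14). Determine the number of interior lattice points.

Using the shoelace formula, 2A = |[4·0 − 52·(-44)] + [52·36 − 37·0] + [37·(-14) − (-40)·36] + [(-40)·(-14) − 6·(-14)] + [6·(-44) − 4·(-14)]| = 5518, so the area is 2759.
The number of boundary lattice points is Σ gcd(|Δx|,|Δy|) = gcd(48,44) + gcd(15,36) + gcd(77,50) + gcd(46,0) + gcd(2,30) = 4+3+1+46+2 = 56.
By Pick's theorem A = I + B/2 − 1, so I = 2759 − 56/2 + 1 = 2732.

2732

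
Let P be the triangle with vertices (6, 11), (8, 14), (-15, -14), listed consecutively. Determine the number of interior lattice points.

6

By the shoelace formula, twice the signed area is |(6·14 − 8·11) + (8·(-14) − (-15)·14) + ((-15)·11 − 6·(-14))| = 13, so the area is 6.5.
Summing gcd(|Δx|,|Δy|) over the edges gives the boundary count: gcd(2,3) + gcd(23,28) + gcd(21,25) = 1+1+1 = 3.
Pick's theorem gives I = A − B/2 + 1 = 6.5 − 3/2 + 1 = 6.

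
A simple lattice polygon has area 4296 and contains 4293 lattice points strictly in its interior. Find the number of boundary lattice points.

8

Pick's theorem gives A = I + B/2 − 1, so B = 2(A − I + 1) = 2(4296 − 4293 + 1) = 8.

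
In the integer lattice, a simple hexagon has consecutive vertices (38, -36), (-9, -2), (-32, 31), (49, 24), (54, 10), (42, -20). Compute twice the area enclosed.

6088

The shoelace formula gives twice the area as |(38·(-2) − (-9)·(-36)) + ((-9)·31 − (-32)·(-2)) + ((-32)·24 − 49·31) + (49·10 − 54·24) + (54·(-20) − 42·10) + (42·(-36) − 38·(-20))| = 6088, so the area is 3044.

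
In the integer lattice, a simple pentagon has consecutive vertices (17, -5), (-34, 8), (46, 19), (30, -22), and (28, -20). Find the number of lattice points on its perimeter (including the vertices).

Summing gcd(|Δx|,|Δy|) over the edges gives the boundary count: gcd(51,13) + gcd(80,11) + gcd(16,41) + gcd(2,2) + gcd(11,15) = 1+1+1+2+1 = 6.

6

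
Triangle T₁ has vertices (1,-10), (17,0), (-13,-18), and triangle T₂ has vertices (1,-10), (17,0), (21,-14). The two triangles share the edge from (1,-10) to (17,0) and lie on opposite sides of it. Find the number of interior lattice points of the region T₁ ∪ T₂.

The union is the simple quadrilateral with vertices (1,-10), (-13,-18), (17,0), (21,-14) in order.
By the shoelace formula, twice the signed area is |[1·(-18) − (-13)·(-10)] + [(-13)·0 − 17·(-18)] + [17·(-14) − 21·0] + [21·(-10) − 1·(-14)]| = 276, so the area is 138.
The number of boundary lattice points is Σ gcd(|Δx|,|Δy|) = gcd(14,8) + gcd(30,18) + gcd(4,14) + gcd(20,4) = 2+6+2+4 = 14.
By Pick's theorem I = A − B/2 + 1 = 138 − 14/2 + 1 = 132.

132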